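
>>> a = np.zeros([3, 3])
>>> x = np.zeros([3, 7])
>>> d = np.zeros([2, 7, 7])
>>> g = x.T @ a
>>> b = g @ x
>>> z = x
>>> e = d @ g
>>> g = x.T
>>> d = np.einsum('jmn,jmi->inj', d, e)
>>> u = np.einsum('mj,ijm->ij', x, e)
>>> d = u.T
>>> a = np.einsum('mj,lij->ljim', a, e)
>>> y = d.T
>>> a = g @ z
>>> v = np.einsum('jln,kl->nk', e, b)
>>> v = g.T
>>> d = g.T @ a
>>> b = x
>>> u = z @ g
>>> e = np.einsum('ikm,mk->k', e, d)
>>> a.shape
(7, 7)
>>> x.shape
(3, 7)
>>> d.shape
(3, 7)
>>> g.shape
(7, 3)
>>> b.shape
(3, 7)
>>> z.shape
(3, 7)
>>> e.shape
(7,)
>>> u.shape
(3, 3)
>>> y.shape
(2, 7)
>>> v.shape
(3, 7)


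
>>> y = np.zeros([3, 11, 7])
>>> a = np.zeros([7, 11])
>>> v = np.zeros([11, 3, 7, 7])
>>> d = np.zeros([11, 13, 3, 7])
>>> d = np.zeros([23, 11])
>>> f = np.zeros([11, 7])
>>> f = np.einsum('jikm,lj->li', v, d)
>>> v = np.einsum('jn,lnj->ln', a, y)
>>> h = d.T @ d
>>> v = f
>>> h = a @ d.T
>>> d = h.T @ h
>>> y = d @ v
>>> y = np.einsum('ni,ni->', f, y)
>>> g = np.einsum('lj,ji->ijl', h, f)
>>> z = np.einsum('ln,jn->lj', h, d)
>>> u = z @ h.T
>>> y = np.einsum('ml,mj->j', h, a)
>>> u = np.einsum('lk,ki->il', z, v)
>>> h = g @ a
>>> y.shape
(11,)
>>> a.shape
(7, 11)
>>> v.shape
(23, 3)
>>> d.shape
(23, 23)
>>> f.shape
(23, 3)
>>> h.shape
(3, 23, 11)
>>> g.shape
(3, 23, 7)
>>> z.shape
(7, 23)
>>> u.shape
(3, 7)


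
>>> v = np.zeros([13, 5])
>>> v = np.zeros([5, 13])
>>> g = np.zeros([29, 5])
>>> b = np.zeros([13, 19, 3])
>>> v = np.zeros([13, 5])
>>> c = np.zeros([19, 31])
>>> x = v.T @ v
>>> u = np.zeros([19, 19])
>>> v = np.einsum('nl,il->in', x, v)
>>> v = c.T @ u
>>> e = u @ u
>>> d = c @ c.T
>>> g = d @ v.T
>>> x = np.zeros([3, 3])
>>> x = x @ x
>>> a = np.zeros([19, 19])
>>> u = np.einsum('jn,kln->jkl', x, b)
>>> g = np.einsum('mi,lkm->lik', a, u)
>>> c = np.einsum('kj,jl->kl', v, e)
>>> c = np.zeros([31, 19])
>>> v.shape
(31, 19)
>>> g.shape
(3, 19, 13)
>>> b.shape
(13, 19, 3)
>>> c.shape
(31, 19)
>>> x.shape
(3, 3)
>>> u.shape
(3, 13, 19)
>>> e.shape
(19, 19)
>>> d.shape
(19, 19)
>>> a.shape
(19, 19)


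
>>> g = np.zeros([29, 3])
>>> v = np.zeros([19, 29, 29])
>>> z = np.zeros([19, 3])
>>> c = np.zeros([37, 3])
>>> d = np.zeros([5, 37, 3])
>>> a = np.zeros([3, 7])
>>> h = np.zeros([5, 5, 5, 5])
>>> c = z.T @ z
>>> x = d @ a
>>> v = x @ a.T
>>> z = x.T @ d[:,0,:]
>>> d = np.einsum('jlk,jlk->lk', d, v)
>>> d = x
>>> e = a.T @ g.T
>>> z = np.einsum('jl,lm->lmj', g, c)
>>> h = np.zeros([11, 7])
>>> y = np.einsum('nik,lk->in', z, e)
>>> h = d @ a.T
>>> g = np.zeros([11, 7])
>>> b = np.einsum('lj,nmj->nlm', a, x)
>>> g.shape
(11, 7)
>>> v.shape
(5, 37, 3)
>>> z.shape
(3, 3, 29)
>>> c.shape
(3, 3)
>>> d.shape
(5, 37, 7)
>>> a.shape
(3, 7)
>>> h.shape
(5, 37, 3)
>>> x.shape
(5, 37, 7)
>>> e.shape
(7, 29)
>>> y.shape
(3, 3)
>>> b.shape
(5, 3, 37)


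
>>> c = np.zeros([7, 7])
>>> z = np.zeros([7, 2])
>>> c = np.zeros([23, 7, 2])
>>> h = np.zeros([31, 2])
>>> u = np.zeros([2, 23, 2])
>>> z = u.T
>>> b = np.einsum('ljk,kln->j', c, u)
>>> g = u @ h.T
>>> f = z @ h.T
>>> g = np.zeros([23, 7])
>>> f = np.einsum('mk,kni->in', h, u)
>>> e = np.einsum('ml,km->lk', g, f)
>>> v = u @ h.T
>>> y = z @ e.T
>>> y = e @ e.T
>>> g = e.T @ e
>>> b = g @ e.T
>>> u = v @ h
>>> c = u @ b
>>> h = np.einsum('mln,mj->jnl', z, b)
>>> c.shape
(2, 23, 7)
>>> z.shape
(2, 23, 2)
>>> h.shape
(7, 2, 23)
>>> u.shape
(2, 23, 2)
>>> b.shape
(2, 7)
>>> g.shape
(2, 2)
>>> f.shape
(2, 23)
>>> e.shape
(7, 2)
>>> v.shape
(2, 23, 31)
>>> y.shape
(7, 7)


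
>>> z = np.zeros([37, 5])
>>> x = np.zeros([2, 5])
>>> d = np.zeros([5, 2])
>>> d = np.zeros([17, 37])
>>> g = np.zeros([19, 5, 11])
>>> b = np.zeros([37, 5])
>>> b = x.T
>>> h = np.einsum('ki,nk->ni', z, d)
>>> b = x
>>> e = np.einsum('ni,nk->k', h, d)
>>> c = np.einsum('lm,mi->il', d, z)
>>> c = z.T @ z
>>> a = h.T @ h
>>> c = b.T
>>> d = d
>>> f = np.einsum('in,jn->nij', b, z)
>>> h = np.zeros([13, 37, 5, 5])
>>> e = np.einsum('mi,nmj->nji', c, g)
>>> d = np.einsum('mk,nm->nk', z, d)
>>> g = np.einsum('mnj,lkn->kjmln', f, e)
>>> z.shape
(37, 5)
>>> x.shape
(2, 5)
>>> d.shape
(17, 5)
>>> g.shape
(11, 37, 5, 19, 2)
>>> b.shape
(2, 5)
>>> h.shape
(13, 37, 5, 5)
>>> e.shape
(19, 11, 2)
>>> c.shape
(5, 2)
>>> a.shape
(5, 5)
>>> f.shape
(5, 2, 37)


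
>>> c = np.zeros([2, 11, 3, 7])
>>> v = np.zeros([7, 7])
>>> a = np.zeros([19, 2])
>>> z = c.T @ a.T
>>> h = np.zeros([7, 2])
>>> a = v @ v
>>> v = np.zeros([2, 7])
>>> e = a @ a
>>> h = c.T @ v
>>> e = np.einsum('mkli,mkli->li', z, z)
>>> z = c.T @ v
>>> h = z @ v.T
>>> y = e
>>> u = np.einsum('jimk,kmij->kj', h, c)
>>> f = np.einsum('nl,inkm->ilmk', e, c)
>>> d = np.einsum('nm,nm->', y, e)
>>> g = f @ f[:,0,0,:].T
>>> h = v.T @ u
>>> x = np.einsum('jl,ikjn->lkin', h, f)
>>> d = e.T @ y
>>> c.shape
(2, 11, 3, 7)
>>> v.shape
(2, 7)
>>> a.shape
(7, 7)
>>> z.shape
(7, 3, 11, 7)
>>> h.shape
(7, 7)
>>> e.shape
(11, 19)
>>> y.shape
(11, 19)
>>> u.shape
(2, 7)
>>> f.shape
(2, 19, 7, 3)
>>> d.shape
(19, 19)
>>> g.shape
(2, 19, 7, 2)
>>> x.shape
(7, 19, 2, 3)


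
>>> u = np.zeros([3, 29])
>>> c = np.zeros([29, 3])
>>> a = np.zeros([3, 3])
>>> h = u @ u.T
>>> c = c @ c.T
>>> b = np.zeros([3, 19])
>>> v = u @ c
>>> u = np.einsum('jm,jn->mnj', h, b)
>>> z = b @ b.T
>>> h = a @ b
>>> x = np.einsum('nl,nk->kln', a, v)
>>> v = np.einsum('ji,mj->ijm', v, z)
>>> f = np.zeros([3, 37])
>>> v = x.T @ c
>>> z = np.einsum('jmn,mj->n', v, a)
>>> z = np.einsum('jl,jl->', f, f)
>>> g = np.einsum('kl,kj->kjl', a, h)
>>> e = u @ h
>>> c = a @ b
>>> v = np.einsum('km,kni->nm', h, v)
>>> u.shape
(3, 19, 3)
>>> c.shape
(3, 19)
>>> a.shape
(3, 3)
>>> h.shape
(3, 19)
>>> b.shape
(3, 19)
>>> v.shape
(3, 19)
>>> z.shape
()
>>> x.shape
(29, 3, 3)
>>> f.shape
(3, 37)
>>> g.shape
(3, 19, 3)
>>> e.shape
(3, 19, 19)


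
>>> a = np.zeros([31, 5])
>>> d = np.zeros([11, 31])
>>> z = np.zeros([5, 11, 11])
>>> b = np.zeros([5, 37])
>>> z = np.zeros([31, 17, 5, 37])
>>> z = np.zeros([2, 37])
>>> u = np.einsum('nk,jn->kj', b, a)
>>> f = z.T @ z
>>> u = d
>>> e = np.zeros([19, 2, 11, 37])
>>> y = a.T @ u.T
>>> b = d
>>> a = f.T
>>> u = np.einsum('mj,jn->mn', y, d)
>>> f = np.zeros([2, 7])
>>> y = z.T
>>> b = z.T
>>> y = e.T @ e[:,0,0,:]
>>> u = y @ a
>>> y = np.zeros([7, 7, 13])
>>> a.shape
(37, 37)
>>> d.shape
(11, 31)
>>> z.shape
(2, 37)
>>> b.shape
(37, 2)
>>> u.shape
(37, 11, 2, 37)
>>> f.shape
(2, 7)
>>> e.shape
(19, 2, 11, 37)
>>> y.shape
(7, 7, 13)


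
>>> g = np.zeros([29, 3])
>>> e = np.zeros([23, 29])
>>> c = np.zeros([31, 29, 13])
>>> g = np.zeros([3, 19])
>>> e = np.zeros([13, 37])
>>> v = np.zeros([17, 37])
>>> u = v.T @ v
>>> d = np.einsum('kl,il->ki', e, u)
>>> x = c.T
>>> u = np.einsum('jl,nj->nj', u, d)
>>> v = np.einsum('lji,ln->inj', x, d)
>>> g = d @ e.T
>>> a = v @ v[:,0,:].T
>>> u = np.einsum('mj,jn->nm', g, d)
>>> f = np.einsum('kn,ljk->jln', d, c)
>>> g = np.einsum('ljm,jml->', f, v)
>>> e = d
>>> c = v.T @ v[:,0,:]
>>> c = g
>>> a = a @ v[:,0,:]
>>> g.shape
()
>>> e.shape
(13, 37)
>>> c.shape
()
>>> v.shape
(31, 37, 29)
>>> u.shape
(37, 13)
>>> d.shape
(13, 37)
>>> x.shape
(13, 29, 31)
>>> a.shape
(31, 37, 29)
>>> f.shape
(29, 31, 37)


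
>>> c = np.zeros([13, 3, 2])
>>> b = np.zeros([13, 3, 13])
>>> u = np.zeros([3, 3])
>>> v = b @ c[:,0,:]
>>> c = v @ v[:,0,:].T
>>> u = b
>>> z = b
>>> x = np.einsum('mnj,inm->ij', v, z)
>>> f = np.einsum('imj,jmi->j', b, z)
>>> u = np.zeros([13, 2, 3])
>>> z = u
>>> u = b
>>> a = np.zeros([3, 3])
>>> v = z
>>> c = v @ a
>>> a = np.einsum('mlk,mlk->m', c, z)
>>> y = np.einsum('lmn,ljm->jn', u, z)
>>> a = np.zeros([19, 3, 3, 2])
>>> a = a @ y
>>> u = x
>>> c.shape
(13, 2, 3)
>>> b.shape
(13, 3, 13)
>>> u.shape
(13, 2)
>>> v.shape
(13, 2, 3)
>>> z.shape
(13, 2, 3)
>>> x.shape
(13, 2)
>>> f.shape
(13,)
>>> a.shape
(19, 3, 3, 13)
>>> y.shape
(2, 13)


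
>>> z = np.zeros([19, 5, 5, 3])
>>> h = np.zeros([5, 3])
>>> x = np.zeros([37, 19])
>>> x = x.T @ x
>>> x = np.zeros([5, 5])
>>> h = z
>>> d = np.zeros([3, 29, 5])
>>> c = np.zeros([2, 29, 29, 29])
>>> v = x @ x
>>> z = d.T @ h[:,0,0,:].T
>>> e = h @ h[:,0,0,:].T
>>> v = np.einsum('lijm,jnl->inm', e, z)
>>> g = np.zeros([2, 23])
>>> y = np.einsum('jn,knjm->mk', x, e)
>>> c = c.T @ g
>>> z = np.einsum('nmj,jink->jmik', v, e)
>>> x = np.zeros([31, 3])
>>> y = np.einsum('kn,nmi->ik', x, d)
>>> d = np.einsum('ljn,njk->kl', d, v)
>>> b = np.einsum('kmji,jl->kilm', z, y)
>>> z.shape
(19, 29, 5, 19)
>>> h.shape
(19, 5, 5, 3)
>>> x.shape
(31, 3)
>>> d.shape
(19, 3)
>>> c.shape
(29, 29, 29, 23)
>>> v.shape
(5, 29, 19)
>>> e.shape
(19, 5, 5, 19)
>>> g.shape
(2, 23)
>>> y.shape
(5, 31)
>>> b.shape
(19, 19, 31, 29)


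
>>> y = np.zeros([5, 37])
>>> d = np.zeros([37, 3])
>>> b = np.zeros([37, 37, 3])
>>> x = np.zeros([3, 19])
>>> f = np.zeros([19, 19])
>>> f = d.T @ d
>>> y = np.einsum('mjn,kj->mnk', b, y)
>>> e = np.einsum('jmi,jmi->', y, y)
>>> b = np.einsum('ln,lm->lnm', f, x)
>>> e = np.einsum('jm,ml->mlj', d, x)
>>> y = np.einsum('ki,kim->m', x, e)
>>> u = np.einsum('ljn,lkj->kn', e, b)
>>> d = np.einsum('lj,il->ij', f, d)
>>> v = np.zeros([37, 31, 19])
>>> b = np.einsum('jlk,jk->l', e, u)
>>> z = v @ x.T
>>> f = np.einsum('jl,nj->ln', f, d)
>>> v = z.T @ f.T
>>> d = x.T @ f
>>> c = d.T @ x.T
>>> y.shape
(37,)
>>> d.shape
(19, 37)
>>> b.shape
(19,)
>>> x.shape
(3, 19)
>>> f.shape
(3, 37)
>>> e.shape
(3, 19, 37)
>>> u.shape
(3, 37)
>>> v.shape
(3, 31, 3)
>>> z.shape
(37, 31, 3)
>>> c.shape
(37, 3)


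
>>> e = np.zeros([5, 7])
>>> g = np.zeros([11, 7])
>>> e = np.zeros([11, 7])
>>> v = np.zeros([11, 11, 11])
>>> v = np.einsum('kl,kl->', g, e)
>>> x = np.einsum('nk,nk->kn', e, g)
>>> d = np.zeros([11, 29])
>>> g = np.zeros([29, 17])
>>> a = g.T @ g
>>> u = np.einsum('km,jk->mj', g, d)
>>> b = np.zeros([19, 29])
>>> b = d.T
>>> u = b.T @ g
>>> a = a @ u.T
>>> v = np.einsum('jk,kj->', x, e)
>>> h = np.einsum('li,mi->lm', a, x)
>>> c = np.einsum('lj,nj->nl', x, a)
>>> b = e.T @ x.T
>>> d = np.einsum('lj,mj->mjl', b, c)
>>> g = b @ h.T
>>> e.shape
(11, 7)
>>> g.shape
(7, 17)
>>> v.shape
()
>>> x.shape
(7, 11)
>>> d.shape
(17, 7, 7)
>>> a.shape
(17, 11)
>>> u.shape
(11, 17)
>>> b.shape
(7, 7)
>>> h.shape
(17, 7)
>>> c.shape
(17, 7)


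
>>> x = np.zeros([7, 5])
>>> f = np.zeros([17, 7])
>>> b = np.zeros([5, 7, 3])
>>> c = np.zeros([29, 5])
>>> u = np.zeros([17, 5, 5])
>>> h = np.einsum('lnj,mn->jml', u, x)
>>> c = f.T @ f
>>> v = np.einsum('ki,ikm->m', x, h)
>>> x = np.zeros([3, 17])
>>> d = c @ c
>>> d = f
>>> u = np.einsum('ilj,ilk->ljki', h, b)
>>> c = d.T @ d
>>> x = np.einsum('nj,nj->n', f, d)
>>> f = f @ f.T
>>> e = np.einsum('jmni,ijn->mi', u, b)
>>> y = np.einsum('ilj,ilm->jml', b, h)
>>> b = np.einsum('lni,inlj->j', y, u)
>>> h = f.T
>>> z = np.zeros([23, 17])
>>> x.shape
(17,)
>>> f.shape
(17, 17)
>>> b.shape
(5,)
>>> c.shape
(7, 7)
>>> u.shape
(7, 17, 3, 5)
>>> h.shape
(17, 17)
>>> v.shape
(17,)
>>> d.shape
(17, 7)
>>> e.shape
(17, 5)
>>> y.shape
(3, 17, 7)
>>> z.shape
(23, 17)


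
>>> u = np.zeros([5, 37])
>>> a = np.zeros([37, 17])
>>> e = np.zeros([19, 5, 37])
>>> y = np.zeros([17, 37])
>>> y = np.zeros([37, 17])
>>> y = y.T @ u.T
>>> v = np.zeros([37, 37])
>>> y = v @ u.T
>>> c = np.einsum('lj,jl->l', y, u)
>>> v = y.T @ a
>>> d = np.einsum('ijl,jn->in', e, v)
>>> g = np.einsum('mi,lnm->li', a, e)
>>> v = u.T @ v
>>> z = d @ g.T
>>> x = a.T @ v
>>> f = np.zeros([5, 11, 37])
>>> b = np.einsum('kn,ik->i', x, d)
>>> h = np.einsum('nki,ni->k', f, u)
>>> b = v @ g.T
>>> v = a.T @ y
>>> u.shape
(5, 37)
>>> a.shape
(37, 17)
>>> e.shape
(19, 5, 37)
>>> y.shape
(37, 5)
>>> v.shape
(17, 5)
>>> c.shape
(37,)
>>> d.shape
(19, 17)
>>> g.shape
(19, 17)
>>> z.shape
(19, 19)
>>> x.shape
(17, 17)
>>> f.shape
(5, 11, 37)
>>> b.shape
(37, 19)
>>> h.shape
(11,)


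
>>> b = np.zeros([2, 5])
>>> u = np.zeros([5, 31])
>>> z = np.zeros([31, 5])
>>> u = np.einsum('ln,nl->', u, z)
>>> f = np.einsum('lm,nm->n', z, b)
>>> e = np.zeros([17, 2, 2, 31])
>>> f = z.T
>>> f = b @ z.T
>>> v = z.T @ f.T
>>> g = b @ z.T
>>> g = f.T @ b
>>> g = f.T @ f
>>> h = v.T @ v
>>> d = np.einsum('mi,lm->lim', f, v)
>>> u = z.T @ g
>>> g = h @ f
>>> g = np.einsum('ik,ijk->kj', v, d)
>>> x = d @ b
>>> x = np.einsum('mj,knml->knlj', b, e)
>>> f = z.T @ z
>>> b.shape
(2, 5)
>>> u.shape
(5, 31)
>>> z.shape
(31, 5)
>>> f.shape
(5, 5)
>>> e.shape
(17, 2, 2, 31)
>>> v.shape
(5, 2)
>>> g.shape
(2, 31)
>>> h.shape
(2, 2)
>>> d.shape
(5, 31, 2)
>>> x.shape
(17, 2, 31, 5)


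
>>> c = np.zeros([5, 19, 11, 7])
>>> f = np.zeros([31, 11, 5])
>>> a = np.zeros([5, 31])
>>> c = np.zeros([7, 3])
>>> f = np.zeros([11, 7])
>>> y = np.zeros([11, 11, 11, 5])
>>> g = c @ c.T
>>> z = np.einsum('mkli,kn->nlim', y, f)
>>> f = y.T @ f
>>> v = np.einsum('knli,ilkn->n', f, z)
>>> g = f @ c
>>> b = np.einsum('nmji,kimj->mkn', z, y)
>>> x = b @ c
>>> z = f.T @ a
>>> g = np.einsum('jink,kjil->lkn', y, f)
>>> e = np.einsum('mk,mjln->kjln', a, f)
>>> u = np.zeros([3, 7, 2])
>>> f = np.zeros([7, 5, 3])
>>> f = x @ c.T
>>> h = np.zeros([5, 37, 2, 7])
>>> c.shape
(7, 3)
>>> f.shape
(11, 11, 7)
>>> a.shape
(5, 31)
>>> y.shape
(11, 11, 11, 5)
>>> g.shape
(7, 5, 11)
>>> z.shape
(7, 11, 11, 31)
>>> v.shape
(11,)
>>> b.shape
(11, 11, 7)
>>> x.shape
(11, 11, 3)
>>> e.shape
(31, 11, 11, 7)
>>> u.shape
(3, 7, 2)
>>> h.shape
(5, 37, 2, 7)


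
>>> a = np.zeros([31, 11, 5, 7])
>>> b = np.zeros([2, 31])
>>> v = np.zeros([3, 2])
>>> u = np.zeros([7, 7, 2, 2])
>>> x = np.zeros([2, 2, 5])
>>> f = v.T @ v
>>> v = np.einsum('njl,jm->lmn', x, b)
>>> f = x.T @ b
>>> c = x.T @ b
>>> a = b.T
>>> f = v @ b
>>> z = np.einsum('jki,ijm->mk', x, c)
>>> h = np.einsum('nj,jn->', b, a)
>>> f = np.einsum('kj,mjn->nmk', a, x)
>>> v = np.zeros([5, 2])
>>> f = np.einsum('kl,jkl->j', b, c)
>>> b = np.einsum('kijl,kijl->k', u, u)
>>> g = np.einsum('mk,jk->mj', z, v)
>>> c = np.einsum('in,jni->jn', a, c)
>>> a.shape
(31, 2)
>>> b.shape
(7,)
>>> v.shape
(5, 2)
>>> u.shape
(7, 7, 2, 2)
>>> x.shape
(2, 2, 5)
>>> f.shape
(5,)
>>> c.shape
(5, 2)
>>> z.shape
(31, 2)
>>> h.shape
()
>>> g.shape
(31, 5)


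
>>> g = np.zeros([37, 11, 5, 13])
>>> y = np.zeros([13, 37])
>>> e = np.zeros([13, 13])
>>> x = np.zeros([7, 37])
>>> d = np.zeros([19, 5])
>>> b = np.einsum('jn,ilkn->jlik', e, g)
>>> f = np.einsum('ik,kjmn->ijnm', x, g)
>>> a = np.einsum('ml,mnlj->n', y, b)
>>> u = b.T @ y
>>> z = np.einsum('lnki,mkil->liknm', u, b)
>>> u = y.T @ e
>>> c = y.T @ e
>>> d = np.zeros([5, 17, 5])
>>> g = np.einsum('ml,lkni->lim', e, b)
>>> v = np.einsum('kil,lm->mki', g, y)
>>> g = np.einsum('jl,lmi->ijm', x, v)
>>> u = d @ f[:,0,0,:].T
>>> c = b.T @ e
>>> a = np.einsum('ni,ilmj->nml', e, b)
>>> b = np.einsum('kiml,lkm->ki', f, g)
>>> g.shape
(5, 7, 13)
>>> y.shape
(13, 37)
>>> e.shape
(13, 13)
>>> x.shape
(7, 37)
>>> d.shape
(5, 17, 5)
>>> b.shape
(7, 11)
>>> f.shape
(7, 11, 13, 5)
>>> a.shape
(13, 37, 11)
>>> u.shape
(5, 17, 7)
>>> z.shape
(5, 37, 11, 37, 13)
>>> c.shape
(5, 37, 11, 13)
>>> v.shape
(37, 13, 5)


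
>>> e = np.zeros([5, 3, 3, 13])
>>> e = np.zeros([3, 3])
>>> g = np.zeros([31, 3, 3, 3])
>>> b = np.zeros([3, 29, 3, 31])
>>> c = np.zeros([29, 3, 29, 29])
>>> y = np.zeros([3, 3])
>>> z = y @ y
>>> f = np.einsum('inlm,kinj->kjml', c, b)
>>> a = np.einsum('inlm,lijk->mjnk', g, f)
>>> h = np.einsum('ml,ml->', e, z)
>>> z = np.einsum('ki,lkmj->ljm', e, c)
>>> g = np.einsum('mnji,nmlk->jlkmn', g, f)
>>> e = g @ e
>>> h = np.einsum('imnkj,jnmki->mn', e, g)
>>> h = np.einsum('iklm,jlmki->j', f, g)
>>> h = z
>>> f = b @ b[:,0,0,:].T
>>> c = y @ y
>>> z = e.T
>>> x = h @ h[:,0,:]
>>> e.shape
(3, 29, 29, 31, 3)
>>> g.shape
(3, 29, 29, 31, 3)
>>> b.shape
(3, 29, 3, 31)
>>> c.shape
(3, 3)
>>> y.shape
(3, 3)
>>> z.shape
(3, 31, 29, 29, 3)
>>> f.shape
(3, 29, 3, 3)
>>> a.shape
(3, 29, 3, 29)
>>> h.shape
(29, 29, 29)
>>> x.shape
(29, 29, 29)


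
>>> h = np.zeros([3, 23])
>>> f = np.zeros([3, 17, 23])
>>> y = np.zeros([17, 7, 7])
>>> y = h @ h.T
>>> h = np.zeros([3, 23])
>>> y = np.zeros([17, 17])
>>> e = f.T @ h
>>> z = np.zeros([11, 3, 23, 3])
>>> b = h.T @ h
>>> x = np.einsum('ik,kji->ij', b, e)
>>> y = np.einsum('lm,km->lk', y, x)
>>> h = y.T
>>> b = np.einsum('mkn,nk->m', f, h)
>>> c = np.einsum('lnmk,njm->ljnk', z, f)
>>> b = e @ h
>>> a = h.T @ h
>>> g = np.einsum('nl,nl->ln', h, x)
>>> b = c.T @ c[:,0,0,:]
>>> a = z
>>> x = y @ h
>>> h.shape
(23, 17)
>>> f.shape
(3, 17, 23)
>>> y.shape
(17, 23)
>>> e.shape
(23, 17, 23)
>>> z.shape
(11, 3, 23, 3)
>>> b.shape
(3, 3, 17, 3)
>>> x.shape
(17, 17)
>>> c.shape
(11, 17, 3, 3)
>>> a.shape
(11, 3, 23, 3)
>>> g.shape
(17, 23)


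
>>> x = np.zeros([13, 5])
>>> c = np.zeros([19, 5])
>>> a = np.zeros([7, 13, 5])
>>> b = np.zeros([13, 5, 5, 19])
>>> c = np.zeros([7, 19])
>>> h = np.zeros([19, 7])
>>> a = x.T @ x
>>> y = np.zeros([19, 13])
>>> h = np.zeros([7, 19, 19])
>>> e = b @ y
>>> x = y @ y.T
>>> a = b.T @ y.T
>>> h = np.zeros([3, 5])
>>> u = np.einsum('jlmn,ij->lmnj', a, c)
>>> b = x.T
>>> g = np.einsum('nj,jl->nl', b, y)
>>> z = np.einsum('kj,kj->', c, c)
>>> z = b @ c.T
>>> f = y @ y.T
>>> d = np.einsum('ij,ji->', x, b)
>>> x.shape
(19, 19)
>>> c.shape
(7, 19)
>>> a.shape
(19, 5, 5, 19)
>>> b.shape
(19, 19)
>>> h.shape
(3, 5)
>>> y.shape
(19, 13)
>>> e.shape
(13, 5, 5, 13)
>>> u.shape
(5, 5, 19, 19)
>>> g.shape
(19, 13)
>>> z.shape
(19, 7)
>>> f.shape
(19, 19)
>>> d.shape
()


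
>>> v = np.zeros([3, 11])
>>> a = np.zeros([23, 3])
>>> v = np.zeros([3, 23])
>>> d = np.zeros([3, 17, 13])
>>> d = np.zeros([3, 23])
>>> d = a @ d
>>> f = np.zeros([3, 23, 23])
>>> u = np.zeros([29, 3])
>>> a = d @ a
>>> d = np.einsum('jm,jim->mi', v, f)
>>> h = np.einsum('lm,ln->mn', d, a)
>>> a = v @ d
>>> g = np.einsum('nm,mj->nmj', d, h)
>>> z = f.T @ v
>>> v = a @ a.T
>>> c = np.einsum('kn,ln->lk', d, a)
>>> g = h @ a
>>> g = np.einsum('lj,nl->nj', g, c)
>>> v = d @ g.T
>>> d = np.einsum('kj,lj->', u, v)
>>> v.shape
(23, 3)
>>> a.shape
(3, 23)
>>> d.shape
()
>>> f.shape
(3, 23, 23)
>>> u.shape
(29, 3)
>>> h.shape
(23, 3)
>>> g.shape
(3, 23)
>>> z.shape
(23, 23, 23)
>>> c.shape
(3, 23)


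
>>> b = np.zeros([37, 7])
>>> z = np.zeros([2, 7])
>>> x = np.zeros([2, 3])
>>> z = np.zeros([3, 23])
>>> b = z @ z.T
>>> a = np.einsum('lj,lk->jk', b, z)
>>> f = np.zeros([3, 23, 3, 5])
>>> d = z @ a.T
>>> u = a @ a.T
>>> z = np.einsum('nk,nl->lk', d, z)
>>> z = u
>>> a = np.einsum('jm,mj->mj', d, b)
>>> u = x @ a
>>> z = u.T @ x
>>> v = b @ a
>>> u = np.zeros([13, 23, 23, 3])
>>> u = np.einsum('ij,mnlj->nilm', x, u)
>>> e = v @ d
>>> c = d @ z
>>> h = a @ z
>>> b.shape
(3, 3)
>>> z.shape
(3, 3)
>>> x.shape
(2, 3)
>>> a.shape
(3, 3)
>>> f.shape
(3, 23, 3, 5)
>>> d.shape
(3, 3)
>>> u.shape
(23, 2, 23, 13)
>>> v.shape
(3, 3)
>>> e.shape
(3, 3)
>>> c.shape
(3, 3)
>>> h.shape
(3, 3)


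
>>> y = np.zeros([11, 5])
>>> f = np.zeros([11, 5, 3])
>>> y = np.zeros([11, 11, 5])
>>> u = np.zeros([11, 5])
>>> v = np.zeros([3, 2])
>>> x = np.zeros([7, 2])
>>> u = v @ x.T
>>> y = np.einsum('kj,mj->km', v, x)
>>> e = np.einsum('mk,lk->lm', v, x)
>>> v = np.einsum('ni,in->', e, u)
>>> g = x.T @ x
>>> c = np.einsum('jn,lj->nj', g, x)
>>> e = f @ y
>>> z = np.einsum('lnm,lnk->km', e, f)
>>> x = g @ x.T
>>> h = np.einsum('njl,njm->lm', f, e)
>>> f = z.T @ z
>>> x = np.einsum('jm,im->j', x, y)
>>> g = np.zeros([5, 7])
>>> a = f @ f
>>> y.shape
(3, 7)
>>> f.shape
(7, 7)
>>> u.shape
(3, 7)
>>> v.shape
()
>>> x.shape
(2,)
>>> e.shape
(11, 5, 7)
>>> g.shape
(5, 7)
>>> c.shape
(2, 2)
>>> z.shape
(3, 7)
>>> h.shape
(3, 7)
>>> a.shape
(7, 7)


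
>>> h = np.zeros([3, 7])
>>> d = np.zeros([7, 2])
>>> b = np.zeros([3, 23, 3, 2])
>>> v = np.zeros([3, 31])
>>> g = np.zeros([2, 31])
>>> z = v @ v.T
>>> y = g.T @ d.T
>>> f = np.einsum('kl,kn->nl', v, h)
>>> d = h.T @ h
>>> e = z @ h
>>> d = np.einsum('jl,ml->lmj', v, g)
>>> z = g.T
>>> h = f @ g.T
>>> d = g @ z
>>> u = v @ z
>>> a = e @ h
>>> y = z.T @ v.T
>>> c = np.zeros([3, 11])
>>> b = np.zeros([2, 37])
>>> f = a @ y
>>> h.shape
(7, 2)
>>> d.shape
(2, 2)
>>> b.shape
(2, 37)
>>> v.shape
(3, 31)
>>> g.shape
(2, 31)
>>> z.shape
(31, 2)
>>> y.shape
(2, 3)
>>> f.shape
(3, 3)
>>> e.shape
(3, 7)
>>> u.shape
(3, 2)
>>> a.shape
(3, 2)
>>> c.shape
(3, 11)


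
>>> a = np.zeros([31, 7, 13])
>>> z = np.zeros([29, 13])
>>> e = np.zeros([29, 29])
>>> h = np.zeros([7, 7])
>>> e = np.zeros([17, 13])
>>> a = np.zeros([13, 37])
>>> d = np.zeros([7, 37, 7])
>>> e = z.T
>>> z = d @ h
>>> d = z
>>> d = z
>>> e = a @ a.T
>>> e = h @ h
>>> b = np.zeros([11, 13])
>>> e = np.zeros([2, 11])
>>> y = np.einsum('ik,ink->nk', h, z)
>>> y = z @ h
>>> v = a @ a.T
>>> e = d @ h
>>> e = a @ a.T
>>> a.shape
(13, 37)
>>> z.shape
(7, 37, 7)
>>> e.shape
(13, 13)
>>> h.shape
(7, 7)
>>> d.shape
(7, 37, 7)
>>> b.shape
(11, 13)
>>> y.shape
(7, 37, 7)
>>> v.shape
(13, 13)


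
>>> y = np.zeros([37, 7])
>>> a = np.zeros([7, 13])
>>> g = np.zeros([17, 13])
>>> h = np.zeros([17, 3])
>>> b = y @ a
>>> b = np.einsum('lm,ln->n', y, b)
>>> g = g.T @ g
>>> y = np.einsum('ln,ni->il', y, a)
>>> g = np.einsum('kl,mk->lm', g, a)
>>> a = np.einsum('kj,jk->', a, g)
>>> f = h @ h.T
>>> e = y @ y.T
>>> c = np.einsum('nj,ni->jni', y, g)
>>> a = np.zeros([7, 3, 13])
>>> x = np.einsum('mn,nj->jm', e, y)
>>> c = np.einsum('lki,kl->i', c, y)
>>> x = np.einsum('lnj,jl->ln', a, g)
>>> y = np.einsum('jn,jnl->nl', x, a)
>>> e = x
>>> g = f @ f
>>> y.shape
(3, 13)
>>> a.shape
(7, 3, 13)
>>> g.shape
(17, 17)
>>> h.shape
(17, 3)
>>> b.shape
(13,)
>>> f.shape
(17, 17)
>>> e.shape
(7, 3)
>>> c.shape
(7,)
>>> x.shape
(7, 3)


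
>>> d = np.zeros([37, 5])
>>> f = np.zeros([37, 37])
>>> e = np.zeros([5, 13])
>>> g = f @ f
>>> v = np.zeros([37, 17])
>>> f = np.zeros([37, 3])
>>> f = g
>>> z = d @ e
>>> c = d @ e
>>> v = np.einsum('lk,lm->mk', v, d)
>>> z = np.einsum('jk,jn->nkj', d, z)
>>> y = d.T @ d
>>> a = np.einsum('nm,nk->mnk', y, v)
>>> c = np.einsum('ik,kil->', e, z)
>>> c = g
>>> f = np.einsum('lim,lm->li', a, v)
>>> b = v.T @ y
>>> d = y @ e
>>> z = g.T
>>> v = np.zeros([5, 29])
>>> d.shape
(5, 13)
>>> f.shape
(5, 5)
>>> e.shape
(5, 13)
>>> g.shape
(37, 37)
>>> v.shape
(5, 29)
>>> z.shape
(37, 37)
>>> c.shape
(37, 37)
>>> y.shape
(5, 5)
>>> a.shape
(5, 5, 17)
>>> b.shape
(17, 5)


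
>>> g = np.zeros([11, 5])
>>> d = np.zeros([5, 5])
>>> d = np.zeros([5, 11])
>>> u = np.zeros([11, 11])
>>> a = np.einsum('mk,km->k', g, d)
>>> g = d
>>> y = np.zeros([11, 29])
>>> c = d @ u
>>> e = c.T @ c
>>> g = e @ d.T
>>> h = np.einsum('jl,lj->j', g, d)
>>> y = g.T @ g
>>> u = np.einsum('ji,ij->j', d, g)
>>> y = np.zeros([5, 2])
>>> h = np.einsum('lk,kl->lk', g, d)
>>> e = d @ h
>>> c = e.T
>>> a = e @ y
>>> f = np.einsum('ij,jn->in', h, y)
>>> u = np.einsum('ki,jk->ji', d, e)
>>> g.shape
(11, 5)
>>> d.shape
(5, 11)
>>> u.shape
(5, 11)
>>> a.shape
(5, 2)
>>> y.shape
(5, 2)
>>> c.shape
(5, 5)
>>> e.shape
(5, 5)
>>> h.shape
(11, 5)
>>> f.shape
(11, 2)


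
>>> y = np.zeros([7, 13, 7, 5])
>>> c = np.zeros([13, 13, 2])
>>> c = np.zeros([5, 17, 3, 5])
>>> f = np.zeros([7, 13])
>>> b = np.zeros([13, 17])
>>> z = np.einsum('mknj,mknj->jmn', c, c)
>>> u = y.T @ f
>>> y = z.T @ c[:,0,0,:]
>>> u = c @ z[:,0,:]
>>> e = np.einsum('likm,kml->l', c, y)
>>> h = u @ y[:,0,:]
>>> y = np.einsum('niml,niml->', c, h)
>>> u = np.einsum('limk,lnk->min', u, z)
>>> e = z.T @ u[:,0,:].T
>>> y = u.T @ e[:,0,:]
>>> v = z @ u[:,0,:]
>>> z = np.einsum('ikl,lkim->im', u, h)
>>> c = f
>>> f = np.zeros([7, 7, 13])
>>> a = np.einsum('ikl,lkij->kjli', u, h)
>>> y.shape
(5, 17, 3)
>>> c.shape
(7, 13)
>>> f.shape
(7, 7, 13)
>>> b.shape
(13, 17)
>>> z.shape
(3, 5)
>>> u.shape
(3, 17, 5)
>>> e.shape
(3, 5, 3)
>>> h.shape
(5, 17, 3, 5)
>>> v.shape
(5, 5, 5)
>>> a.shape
(17, 5, 5, 3)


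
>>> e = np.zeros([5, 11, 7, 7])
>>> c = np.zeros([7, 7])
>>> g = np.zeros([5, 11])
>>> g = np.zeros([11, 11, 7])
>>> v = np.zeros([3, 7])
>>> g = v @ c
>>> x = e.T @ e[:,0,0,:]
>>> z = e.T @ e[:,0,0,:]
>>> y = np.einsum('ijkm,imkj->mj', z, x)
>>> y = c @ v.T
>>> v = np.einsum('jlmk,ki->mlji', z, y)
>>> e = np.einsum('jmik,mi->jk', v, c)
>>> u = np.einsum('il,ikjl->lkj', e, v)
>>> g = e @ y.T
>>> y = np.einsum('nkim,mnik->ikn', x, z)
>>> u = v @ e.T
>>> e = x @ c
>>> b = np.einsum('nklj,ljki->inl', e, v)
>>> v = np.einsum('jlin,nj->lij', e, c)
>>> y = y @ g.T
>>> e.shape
(7, 7, 11, 7)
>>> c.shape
(7, 7)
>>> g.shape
(11, 7)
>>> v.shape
(7, 11, 7)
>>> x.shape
(7, 7, 11, 7)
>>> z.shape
(7, 7, 11, 7)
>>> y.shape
(11, 7, 11)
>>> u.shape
(11, 7, 7, 11)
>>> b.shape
(3, 7, 11)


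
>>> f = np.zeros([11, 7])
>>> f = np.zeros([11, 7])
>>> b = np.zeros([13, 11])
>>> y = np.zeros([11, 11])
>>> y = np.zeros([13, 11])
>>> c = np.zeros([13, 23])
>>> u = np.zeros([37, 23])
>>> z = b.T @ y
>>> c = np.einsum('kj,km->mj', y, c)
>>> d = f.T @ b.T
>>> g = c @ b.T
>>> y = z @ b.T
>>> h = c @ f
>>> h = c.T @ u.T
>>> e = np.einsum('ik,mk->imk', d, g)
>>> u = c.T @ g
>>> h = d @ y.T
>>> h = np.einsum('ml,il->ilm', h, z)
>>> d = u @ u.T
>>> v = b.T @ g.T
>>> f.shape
(11, 7)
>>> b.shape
(13, 11)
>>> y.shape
(11, 13)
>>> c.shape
(23, 11)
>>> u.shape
(11, 13)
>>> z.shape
(11, 11)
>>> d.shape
(11, 11)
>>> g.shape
(23, 13)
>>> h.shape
(11, 11, 7)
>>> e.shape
(7, 23, 13)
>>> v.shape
(11, 23)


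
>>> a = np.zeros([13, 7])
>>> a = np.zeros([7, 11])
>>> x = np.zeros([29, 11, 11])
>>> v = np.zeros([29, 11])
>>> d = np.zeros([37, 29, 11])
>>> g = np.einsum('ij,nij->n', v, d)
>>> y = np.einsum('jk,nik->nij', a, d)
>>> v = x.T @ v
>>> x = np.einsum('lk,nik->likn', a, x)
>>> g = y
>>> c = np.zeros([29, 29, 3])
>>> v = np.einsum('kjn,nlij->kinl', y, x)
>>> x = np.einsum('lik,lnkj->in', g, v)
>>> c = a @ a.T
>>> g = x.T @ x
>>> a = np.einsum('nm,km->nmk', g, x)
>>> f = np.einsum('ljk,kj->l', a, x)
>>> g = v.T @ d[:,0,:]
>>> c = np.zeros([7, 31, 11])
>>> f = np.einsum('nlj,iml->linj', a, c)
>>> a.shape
(11, 11, 29)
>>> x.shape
(29, 11)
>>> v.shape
(37, 11, 7, 11)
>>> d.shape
(37, 29, 11)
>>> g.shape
(11, 7, 11, 11)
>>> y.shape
(37, 29, 7)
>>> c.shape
(7, 31, 11)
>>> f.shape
(11, 7, 11, 29)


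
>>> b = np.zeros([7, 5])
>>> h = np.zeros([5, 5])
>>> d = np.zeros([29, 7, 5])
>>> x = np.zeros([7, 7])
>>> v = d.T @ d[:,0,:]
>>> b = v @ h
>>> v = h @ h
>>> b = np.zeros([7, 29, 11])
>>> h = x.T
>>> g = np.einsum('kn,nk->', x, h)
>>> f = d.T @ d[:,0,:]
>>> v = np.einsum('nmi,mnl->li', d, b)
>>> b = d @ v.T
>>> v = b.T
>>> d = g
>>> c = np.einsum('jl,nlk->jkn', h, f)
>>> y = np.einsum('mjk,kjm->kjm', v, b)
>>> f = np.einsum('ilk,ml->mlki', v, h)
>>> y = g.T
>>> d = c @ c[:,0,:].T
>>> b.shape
(29, 7, 11)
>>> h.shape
(7, 7)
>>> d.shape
(7, 5, 7)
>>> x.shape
(7, 7)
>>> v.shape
(11, 7, 29)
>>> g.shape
()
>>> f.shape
(7, 7, 29, 11)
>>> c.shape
(7, 5, 5)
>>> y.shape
()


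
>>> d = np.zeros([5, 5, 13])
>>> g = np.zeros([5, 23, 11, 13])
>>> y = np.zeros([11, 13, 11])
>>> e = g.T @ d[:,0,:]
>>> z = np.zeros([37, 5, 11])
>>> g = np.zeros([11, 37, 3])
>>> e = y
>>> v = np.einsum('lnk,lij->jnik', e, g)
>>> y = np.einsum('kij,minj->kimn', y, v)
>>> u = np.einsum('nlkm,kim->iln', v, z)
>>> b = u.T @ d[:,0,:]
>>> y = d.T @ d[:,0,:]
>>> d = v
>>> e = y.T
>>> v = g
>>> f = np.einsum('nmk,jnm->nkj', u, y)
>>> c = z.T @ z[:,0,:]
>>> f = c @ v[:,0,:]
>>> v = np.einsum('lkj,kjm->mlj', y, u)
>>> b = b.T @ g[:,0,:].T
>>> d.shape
(3, 13, 37, 11)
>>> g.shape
(11, 37, 3)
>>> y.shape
(13, 5, 13)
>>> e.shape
(13, 5, 13)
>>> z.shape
(37, 5, 11)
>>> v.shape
(3, 13, 13)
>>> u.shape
(5, 13, 3)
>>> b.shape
(13, 13, 11)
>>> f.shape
(11, 5, 3)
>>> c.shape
(11, 5, 11)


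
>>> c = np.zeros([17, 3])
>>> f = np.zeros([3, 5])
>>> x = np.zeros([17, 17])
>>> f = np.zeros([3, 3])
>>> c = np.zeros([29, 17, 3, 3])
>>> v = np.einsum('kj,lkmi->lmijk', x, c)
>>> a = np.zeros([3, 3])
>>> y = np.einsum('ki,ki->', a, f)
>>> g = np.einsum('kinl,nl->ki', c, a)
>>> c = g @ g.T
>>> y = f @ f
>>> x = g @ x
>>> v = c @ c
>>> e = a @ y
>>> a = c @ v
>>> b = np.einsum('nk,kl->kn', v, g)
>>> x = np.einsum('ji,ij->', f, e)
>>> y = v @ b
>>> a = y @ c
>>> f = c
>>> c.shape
(29, 29)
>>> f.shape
(29, 29)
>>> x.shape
()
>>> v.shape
(29, 29)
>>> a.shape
(29, 29)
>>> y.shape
(29, 29)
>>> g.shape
(29, 17)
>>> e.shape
(3, 3)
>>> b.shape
(29, 29)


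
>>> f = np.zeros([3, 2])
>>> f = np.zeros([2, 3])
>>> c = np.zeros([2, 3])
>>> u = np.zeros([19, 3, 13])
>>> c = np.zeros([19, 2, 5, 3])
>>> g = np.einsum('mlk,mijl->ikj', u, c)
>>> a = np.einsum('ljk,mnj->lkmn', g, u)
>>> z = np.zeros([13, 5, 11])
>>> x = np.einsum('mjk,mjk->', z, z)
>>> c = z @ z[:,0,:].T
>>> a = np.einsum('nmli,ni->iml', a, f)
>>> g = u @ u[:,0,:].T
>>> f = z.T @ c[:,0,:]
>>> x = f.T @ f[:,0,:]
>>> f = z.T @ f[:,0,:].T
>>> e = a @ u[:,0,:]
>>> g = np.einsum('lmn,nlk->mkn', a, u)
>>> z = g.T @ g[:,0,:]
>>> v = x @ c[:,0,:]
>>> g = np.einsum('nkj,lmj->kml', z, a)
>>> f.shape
(11, 5, 11)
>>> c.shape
(13, 5, 13)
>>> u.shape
(19, 3, 13)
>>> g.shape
(13, 5, 3)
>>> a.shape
(3, 5, 19)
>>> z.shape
(19, 13, 19)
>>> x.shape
(13, 5, 13)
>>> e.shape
(3, 5, 13)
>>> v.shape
(13, 5, 13)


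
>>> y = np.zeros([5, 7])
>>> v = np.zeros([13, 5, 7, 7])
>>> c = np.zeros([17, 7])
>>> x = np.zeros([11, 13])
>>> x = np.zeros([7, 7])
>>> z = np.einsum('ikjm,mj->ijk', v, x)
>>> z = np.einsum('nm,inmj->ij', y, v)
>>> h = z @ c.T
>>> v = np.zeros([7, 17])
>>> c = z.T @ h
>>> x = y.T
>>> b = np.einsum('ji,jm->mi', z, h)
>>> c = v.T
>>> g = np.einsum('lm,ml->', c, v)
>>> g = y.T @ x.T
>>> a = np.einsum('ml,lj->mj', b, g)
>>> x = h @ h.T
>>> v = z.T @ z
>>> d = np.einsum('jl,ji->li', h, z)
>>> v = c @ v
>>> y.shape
(5, 7)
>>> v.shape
(17, 7)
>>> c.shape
(17, 7)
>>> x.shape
(13, 13)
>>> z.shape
(13, 7)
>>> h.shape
(13, 17)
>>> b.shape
(17, 7)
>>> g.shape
(7, 7)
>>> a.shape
(17, 7)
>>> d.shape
(17, 7)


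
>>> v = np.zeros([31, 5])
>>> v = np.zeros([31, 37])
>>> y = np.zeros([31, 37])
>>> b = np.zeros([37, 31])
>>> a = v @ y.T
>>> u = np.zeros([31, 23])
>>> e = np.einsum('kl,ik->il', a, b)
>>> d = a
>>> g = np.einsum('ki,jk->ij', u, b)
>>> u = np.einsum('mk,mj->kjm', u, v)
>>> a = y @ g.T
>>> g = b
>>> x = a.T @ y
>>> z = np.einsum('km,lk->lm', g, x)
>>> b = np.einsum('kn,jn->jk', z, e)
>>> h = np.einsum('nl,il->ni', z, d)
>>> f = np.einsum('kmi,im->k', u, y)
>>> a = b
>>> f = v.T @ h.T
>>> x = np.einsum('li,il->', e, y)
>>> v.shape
(31, 37)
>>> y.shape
(31, 37)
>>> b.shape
(37, 23)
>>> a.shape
(37, 23)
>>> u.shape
(23, 37, 31)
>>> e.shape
(37, 31)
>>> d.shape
(31, 31)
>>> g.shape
(37, 31)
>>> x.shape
()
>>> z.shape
(23, 31)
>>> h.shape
(23, 31)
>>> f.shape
(37, 23)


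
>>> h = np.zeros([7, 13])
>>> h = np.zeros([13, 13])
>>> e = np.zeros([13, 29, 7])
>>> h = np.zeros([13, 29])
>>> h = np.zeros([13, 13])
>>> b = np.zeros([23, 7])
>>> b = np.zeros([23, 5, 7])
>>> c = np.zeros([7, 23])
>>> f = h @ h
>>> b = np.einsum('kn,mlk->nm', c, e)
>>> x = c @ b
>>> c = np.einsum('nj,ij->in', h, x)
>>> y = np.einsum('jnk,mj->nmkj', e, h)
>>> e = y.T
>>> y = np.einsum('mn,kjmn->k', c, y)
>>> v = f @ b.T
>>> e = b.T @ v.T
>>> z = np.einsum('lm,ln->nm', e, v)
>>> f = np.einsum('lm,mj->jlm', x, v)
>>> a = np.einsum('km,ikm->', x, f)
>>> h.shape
(13, 13)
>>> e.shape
(13, 13)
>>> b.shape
(23, 13)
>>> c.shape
(7, 13)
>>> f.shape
(23, 7, 13)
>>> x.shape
(7, 13)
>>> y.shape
(29,)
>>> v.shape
(13, 23)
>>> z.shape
(23, 13)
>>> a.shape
()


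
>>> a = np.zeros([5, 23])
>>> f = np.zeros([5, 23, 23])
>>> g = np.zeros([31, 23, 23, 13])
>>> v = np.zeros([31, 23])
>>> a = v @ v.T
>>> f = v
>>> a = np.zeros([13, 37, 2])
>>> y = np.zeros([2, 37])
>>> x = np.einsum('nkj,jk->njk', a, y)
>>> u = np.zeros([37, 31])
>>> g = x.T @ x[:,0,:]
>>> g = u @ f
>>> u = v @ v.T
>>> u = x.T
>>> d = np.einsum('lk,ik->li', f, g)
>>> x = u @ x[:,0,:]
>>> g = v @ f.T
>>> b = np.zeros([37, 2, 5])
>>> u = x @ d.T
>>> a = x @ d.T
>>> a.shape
(37, 2, 31)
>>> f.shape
(31, 23)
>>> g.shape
(31, 31)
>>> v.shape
(31, 23)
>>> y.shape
(2, 37)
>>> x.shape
(37, 2, 37)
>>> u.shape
(37, 2, 31)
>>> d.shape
(31, 37)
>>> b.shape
(37, 2, 5)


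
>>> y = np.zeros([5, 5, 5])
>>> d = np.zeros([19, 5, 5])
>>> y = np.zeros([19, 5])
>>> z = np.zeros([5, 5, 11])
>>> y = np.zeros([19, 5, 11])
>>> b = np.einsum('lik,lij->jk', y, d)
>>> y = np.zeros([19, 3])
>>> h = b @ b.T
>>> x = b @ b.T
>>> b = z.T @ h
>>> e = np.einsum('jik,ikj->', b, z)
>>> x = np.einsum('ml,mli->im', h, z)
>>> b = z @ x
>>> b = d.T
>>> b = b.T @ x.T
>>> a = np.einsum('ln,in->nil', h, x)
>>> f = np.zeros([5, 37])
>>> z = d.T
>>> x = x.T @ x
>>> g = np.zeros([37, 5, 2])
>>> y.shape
(19, 3)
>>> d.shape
(19, 5, 5)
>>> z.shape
(5, 5, 19)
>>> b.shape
(19, 5, 11)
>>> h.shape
(5, 5)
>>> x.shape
(5, 5)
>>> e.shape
()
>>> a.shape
(5, 11, 5)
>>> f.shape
(5, 37)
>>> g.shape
(37, 5, 2)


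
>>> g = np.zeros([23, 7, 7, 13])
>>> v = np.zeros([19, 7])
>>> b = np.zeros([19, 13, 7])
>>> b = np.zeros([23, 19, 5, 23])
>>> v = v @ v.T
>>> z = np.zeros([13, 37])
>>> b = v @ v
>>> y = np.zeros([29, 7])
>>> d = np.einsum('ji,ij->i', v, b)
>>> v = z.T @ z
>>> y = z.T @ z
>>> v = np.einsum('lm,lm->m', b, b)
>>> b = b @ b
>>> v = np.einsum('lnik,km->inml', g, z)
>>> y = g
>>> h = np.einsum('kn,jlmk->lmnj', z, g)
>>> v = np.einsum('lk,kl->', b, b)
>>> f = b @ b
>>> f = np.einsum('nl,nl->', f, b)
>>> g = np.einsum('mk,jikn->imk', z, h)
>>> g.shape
(7, 13, 37)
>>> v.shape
()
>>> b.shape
(19, 19)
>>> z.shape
(13, 37)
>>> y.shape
(23, 7, 7, 13)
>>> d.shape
(19,)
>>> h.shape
(7, 7, 37, 23)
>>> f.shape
()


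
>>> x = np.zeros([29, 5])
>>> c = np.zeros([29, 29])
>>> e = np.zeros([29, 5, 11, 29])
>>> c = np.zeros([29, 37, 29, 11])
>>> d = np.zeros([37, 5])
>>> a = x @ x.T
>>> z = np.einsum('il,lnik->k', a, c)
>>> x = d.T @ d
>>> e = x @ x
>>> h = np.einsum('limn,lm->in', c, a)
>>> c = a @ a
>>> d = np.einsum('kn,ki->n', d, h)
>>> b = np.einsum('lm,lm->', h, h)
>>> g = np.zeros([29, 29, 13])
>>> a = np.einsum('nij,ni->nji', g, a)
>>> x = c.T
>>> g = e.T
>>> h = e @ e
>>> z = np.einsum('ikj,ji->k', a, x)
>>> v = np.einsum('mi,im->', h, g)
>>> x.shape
(29, 29)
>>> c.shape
(29, 29)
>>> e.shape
(5, 5)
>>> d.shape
(5,)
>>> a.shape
(29, 13, 29)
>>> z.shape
(13,)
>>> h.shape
(5, 5)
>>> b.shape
()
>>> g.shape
(5, 5)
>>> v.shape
()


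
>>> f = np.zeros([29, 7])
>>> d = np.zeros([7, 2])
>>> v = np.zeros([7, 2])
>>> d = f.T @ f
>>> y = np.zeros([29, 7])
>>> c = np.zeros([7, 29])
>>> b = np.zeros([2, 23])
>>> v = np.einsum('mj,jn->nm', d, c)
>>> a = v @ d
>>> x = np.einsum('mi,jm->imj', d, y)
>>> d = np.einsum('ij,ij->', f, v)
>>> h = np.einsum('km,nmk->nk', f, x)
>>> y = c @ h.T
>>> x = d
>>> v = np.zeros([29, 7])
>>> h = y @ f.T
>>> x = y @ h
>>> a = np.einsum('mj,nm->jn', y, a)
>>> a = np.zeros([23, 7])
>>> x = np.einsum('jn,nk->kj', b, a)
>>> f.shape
(29, 7)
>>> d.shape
()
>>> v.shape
(29, 7)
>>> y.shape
(7, 7)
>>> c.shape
(7, 29)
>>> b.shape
(2, 23)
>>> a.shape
(23, 7)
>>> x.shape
(7, 2)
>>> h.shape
(7, 29)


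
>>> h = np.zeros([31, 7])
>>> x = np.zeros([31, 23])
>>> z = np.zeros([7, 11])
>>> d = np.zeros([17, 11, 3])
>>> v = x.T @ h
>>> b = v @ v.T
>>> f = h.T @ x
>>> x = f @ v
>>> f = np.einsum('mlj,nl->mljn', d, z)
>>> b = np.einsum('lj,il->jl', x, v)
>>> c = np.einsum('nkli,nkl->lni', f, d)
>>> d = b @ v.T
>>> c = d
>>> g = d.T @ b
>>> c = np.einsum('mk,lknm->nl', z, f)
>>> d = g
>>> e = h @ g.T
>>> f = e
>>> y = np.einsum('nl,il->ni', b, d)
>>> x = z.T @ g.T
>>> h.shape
(31, 7)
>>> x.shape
(11, 23)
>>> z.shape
(7, 11)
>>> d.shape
(23, 7)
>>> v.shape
(23, 7)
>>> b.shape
(7, 7)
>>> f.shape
(31, 23)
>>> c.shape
(3, 17)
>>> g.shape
(23, 7)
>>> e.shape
(31, 23)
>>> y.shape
(7, 23)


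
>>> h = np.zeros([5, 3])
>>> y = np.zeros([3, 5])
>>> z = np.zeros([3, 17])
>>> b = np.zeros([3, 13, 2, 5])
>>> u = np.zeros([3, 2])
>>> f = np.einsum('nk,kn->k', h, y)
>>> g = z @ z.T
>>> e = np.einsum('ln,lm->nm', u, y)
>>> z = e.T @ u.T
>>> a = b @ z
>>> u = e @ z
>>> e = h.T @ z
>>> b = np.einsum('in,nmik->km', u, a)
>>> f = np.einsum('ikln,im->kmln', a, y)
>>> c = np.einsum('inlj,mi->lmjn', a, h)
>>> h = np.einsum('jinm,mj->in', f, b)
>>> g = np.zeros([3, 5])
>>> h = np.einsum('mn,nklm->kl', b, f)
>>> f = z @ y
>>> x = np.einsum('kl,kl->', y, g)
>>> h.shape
(5, 2)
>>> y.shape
(3, 5)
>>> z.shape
(5, 3)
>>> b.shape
(3, 13)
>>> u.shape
(2, 3)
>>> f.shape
(5, 5)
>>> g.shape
(3, 5)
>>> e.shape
(3, 3)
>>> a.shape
(3, 13, 2, 3)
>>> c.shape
(2, 5, 3, 13)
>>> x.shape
()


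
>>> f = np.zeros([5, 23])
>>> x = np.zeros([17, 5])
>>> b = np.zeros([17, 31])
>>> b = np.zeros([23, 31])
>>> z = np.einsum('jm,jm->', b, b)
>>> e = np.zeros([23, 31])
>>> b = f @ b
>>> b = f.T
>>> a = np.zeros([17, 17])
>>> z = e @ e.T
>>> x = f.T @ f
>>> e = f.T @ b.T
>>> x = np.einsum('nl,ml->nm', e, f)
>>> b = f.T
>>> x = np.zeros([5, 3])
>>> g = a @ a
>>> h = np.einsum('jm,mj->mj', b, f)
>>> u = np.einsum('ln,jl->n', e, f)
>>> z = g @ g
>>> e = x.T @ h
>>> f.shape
(5, 23)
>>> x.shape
(5, 3)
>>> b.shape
(23, 5)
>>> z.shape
(17, 17)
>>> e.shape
(3, 23)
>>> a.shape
(17, 17)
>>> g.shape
(17, 17)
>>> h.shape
(5, 23)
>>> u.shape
(23,)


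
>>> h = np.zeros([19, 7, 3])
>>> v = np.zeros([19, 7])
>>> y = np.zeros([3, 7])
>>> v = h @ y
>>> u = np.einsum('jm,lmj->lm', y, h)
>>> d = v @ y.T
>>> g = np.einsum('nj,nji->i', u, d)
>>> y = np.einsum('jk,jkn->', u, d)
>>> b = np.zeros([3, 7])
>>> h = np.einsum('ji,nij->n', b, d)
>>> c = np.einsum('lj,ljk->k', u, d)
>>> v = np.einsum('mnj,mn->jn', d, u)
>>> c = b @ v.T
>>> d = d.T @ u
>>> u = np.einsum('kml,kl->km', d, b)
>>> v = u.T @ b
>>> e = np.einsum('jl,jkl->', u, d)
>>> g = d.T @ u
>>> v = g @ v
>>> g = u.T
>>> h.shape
(19,)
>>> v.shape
(7, 7, 7)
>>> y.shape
()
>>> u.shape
(3, 7)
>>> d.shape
(3, 7, 7)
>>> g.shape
(7, 3)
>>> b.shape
(3, 7)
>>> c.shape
(3, 3)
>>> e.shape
()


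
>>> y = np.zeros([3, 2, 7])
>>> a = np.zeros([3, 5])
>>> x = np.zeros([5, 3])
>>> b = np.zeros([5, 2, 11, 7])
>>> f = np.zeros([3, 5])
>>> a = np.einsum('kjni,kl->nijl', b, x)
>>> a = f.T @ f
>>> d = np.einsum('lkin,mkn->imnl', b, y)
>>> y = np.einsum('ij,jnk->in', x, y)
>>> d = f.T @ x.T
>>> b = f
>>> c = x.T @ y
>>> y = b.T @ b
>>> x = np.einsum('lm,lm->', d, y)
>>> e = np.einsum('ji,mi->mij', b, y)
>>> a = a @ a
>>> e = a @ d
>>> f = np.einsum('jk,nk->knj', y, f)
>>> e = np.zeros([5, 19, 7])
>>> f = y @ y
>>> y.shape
(5, 5)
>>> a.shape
(5, 5)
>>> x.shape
()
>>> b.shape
(3, 5)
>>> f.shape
(5, 5)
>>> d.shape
(5, 5)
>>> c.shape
(3, 2)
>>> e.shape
(5, 19, 7)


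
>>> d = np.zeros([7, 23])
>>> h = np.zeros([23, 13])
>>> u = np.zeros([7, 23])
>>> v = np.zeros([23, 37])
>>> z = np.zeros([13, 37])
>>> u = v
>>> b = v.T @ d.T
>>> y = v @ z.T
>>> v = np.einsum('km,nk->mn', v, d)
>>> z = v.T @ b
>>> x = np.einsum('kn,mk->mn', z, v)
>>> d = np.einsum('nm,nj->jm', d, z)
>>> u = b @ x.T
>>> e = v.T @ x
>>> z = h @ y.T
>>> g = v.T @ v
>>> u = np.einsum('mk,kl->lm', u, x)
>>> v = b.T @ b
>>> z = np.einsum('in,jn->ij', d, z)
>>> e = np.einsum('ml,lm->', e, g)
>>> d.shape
(7, 23)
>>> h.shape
(23, 13)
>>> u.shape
(7, 37)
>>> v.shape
(7, 7)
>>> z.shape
(7, 23)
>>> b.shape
(37, 7)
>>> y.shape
(23, 13)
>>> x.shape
(37, 7)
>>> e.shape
()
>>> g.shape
(7, 7)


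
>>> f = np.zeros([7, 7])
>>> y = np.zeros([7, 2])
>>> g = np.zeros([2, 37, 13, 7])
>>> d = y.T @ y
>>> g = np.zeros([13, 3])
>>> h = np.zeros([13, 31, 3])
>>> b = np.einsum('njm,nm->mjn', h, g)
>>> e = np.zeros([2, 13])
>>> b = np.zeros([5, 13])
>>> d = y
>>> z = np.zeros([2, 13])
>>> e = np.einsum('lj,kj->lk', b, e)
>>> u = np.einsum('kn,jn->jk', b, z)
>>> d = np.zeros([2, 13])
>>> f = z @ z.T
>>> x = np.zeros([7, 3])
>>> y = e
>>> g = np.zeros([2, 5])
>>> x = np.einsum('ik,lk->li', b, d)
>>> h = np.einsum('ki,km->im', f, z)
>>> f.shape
(2, 2)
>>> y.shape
(5, 2)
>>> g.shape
(2, 5)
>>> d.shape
(2, 13)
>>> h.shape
(2, 13)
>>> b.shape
(5, 13)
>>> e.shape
(5, 2)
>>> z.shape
(2, 13)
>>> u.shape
(2, 5)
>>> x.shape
(2, 5)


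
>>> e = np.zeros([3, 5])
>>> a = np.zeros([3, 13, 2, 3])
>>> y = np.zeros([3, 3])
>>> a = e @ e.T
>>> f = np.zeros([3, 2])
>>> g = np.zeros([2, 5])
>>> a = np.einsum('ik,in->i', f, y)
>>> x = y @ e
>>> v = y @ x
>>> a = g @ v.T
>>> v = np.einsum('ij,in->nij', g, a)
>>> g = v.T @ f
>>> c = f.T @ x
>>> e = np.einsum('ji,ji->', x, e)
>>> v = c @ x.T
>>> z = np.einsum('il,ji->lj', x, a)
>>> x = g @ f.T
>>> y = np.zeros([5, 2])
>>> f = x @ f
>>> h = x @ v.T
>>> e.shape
()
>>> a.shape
(2, 3)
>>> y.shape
(5, 2)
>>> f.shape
(5, 2, 2)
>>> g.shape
(5, 2, 2)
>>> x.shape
(5, 2, 3)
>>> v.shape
(2, 3)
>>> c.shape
(2, 5)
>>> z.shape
(5, 2)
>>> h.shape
(5, 2, 2)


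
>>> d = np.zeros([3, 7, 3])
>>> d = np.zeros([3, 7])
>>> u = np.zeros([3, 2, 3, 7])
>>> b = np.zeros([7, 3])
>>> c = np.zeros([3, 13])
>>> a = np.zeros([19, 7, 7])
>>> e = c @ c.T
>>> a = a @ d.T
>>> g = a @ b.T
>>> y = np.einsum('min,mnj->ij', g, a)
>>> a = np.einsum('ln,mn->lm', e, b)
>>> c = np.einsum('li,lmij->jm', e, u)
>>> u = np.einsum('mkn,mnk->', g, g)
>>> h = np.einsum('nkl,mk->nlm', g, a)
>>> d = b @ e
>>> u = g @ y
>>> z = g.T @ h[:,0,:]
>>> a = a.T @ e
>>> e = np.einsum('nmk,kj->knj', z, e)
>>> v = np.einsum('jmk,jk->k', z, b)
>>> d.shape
(7, 3)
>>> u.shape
(19, 7, 3)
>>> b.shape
(7, 3)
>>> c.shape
(7, 2)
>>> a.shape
(7, 3)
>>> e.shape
(3, 7, 3)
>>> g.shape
(19, 7, 7)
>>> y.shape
(7, 3)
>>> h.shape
(19, 7, 3)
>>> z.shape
(7, 7, 3)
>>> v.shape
(3,)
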